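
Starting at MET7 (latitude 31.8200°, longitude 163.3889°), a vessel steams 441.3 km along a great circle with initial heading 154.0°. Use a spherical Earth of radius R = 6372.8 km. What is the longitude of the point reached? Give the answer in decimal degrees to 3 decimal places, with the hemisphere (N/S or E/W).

165.362°E

δ = d/R = 441.3/6372.8 = 0.069247 rad
φ₂ = arcsin(sin φ₁ cos δ + cos φ₁ sin δ cos θ)
   = arcsin(0.52725·0.99760 + 0.84971·0.06919·-0.89879) = 28.23870°
λ₂ = λ₁ + atan2(sin θ sin δ cos φ₁, cos δ − sin φ₁ sin φ₂) = 165.36195°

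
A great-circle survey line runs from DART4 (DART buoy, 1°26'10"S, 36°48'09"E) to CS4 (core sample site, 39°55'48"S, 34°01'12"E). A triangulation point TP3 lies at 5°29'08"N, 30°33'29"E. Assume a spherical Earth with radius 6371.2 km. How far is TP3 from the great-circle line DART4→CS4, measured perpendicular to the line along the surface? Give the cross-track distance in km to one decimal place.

736.0 km

DART4: φ = -1.43611°, λ = +36.80250°
CS4: φ = -39.93000°, λ = +34.02000°
TP3: φ = +5.48556°, λ = +30.55806°
δ₁₃ = central angle DART4→TP3 = 0.162612 rad  (haversine)
θ₁₃ = bearing DART4→TP3 = 318.027°,  θ₁₂ = bearing DART4→CS4 = 183.422°
dₓₜ = R·arcsin(sin δ₁₃ · sin(θ₁₃ − θ₁₂)) = 6371.2·arcsin(0.16190·sin(134.605°)) = 736.011 km
|dₓₜ| = 736.011 km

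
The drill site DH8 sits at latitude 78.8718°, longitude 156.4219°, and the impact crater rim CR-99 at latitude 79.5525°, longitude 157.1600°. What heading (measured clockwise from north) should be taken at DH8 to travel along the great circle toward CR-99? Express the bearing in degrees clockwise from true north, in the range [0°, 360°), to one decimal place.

11.1°

Δλ = 0.7381°
y = sin Δλ · cos φ₂ = 0.002336
x = cos φ₁ sin φ₂ − sin φ₁ cos φ₂ cos Δλ = 0.011895
θ = atan2(y, x) = 11.1104° → 11.1104° (mod 360°)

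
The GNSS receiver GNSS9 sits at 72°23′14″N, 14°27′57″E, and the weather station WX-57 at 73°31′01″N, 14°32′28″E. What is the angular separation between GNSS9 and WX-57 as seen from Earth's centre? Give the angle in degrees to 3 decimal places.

GNSS9: φ = +72.38722°, λ = +14.46583°
WX-57: φ = +73.51694°, λ = +14.54111°
Δφ = 1.1297°,  Δλ = 0.0753°
a = sin²(Δφ/2) + cos φ₁ cos φ₂ sin²(Δλ/2) = 0.000097
c = 2·arcsin(√a) = 0.019721 rad = 1.1299°

1.130°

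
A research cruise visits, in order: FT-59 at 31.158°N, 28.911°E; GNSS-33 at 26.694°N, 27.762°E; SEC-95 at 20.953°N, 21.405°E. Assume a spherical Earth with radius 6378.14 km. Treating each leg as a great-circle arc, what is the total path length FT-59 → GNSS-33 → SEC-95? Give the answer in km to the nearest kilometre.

1419 km

FT-59→GNSS-33: c = 0.079862 rad, d = 509.37 km
GNSS-33→SEC-95: c = 0.142570 rad, d = 909.33 km
Total = 509.37 + 909.33 = 1418.70 km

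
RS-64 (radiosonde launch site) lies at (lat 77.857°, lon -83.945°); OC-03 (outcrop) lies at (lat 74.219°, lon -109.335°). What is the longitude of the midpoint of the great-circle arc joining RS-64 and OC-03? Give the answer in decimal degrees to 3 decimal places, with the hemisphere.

Bx = cos φ₂ cos Δλ = 0.245692,  By = cos φ₂ sin Δλ = -0.116611
φₘ = atan2(sin φ₁ + sin φ₂, √((cos φ₁ + Bx)² + By²)) = 76.36100°
λₘ = λ₁ + atan2(By, cos φ₁ + Bx) = -98.28822°

98.288°W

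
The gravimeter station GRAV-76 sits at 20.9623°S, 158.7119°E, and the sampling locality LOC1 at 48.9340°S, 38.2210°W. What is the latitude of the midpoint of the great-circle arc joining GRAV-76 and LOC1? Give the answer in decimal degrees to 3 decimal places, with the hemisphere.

72.040°S

Bx = cos φ₂ cos Δλ = -0.628448,  By = cos φ₂ sin Δλ = 0.191331
φₘ = atan2(sin φ₁ + sin φ₂, √((cos φ₁ + Bx)² + By²)) = -72.04001°
λₘ = λ₁ + atan2(By, cos φ₁ + Bx) = -169.21852°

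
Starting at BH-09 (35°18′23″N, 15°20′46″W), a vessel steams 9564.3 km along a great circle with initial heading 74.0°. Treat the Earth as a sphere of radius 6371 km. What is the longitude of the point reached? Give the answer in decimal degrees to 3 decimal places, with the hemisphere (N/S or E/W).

80.737°E

BH-09: φ = +35.30639°, λ = -15.34611°
δ = d/R = 9564.3/6371 = 1.501224 rad
φ₂ = arcsin(sin φ₁ cos δ + cos φ₁ sin δ cos θ)
   = arcsin(0.57795·0.06952 + 0.81607·0.99758·0.27564) = 15.34156°
λ₂ = λ₁ + atan2(sin θ sin δ cos φ₁, cos δ − sin φ₁ sin φ₂) = 80.73664°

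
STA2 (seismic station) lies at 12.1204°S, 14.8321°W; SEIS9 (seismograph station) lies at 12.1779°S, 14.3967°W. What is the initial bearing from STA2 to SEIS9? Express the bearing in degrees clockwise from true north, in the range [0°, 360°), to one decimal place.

Δλ = 0.4354°
y = sin Δλ · cos φ₂ = 0.007428
x = cos φ₁ sin φ₂ − sin φ₁ cos φ₂ cos Δλ = -0.001009
θ = atan2(y, x) = 97.7392° → 97.7392° (mod 360°)

97.7°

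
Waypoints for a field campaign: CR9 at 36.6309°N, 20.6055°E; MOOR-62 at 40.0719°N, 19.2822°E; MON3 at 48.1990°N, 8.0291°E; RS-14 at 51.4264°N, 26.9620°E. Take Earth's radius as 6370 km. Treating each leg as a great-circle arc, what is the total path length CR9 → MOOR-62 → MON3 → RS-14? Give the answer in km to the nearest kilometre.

CR9→MOOR-62: c = 0.062726 rad, d = 399.57 km
MOOR-62→MON3: c = 0.199576 rad, d = 1271.30 km
MON3→RS-14: c = 0.219853 rad, d = 1400.47 km
Total = 399.57 + 1271.30 + 1400.47 = 3071.33 km

3071 km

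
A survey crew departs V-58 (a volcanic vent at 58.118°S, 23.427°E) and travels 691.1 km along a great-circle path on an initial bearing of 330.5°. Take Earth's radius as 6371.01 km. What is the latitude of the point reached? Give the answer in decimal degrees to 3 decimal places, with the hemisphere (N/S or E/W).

δ = d/R = 691.1/6371.01 = 0.108476 rad
φ₂ = arcsin(sin φ₁ cos δ + cos φ₁ sin δ cos θ)
   = arcsin(-0.84914·0.99412 + 0.52817·0.10826·0.87036) = -52.59658°
λ₂ = λ₁ + atan2(sin θ sin δ cos φ₁, cos δ − sin φ₁ sin φ₂) = 18.39188°

52.597°S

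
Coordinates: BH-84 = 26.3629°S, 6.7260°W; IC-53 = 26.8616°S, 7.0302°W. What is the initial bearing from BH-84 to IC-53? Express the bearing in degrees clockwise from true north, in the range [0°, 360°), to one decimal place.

208.5°

Δλ = -0.3042°
y = sin Δλ · cos φ₂ = -0.004736
x = cos φ₁ sin φ₂ − sin φ₁ cos φ₂ cos Δλ = -0.008709
θ = atan2(y, x) = -151.4616° → 208.5384° (mod 360°)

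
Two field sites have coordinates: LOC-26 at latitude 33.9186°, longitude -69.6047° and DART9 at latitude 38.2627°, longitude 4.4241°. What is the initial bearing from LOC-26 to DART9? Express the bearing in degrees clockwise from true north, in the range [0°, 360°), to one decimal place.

62.5°

Δλ = 74.0288°
y = sin Δλ · cos φ₂ = 0.754872
x = cos φ₁ sin φ₂ − sin φ₁ cos φ₂ cos Δλ = 0.393331
θ = atan2(y, x) = 62.4779° → 62.4779° (mod 360°)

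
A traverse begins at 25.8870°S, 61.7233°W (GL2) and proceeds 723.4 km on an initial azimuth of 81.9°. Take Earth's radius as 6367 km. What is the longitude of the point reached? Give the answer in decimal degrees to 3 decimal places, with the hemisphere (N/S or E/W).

δ = d/R = 723.4/6367 = 0.113617 rad
φ₂ = arcsin(sin φ₁ cos δ + cos φ₁ sin δ cos θ)
   = arcsin(-0.43660·0.99355 + 0.89966·0.11337·0.14090) = -24.79742°
λ₂ = λ₁ + atan2(sin θ sin δ cos φ₁, cos δ − sin φ₁ sin φ₂) = -54.62096°

54.621°W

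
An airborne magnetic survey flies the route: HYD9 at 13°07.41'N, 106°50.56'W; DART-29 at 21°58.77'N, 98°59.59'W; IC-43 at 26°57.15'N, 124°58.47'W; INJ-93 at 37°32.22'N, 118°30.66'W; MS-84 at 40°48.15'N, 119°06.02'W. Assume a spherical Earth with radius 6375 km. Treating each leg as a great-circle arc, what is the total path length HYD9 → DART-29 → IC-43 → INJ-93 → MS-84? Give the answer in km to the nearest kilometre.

HYD9: φ = +13.12350°, λ = -106.84267°
DART-29: φ = +21.97950°, λ = -98.99317°
IC-43: φ = +26.95250°, λ = -124.97450°
INJ-93: φ = +37.53700°, λ = -118.51100°
MS-84: φ = +40.80250°, λ = -119.10033°
HYD9→DART-29: c = 0.202253 rad, d = 1289.36 km
DART-29→IC-43: c = 0.420959 rad, d = 2683.62 km
IC-43→INJ-93: c = 0.207775 rad, d = 1324.57 km
INJ-93→MS-84: c = 0.057548 rad, d = 366.87 km
Total = 1289.36 + 2683.62 + 1324.57 + 366.87 = 5664.41 km

5664 km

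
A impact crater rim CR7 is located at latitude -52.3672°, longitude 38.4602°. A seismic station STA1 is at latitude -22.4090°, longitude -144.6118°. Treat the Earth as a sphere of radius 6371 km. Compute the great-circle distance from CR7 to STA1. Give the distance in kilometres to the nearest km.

Δφ = 29.9582°,  Δλ = 176.9280°
a = sin²(Δφ/2) + cos φ₁ cos φ₂ sin²(Δλ/2) = 0.630889
c = 2·arcsin(√a) = 1.835661 rad = 105.1756°
d = R·c = 6371 × 1.835661 = 11695.0 km

11695 km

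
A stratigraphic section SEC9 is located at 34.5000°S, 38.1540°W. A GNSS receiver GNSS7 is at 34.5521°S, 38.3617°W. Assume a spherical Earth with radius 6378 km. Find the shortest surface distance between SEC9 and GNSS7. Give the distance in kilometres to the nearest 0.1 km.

19.9 km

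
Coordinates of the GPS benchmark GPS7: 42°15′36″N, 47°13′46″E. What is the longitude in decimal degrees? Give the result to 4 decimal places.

47.2294°E

47° + 13′/60 + 46″/3600 = 47 + 0.21667 + 0.01278 = 47.2294°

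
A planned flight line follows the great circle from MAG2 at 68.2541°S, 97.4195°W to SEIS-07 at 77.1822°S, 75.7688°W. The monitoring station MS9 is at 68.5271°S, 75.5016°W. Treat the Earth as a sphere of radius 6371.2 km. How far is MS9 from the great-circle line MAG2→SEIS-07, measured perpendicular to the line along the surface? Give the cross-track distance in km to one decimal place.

δ₁₃ = central angle MAG2→MS9 = 0.140216 rad  (haversine)
θ₁₃ = bearing MAG2→MS9 = 102.119°,  θ₁₂ = bearing MAG2→SEIS-07 = 154.255°
dₓₜ = R·arcsin(sin δ₁₃ · sin(θ₁₃ − θ₁₂)) = 6371.2·arcsin(0.13976·sin(-52.136°)) = -704.394 km
|dₓₜ| = 704.394 km

704.4 km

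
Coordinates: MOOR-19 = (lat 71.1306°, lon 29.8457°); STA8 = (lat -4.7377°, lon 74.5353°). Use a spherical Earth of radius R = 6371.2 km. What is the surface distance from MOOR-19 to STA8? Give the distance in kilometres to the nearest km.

Δφ = -75.8683°,  Δλ = 44.6896°
a = sin²(Δφ/2) + cos φ₁ cos φ₂ sin²(Δλ/2) = 0.424509
c = 2·arcsin(√a) = 1.419235 rad = 81.3162°
d = R·c = 6371.2 × 1.419235 = 9042.2 km

9042 km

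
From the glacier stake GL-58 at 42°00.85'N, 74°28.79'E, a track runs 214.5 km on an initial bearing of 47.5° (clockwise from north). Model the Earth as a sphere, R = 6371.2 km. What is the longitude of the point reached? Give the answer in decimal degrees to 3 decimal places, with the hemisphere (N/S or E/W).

GL-58: φ = +42.01417°, λ = +74.47983°
δ = d/R = 214.5/6371.2 = 0.033667 rad
φ₂ = arcsin(sin φ₁ cos δ + cos φ₁ sin δ cos θ)
   = arcsin(0.66931·0.99943 + 0.74298·0.03366·0.67559) = 43.30100°
λ₂ = λ₁ + atan2(sin θ sin δ cos φ₁, cos δ − sin φ₁ sin φ₂) = 76.43405°

76.434°E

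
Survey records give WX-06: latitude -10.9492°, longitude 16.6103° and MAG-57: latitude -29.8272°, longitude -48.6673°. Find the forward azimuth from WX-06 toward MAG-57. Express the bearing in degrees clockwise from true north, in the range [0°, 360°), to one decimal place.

Δλ = -65.2776°
y = sin Δλ · cos φ₂ = -0.788016
x = cos φ₁ sin φ₂ − sin φ₁ cos φ₂ cos Δλ = -0.419418
θ = atan2(y, x) = -118.0239° → 241.9761° (mod 360°)

242.0°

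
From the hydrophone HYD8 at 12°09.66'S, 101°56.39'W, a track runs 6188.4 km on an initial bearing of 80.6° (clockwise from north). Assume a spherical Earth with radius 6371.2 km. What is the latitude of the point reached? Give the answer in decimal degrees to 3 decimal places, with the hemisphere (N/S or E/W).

0.743°N

HYD8: φ = -12.16100°, λ = -101.93983°
δ = d/R = 6188.4/6371.2 = 0.971308 rad
φ₂ = arcsin(sin φ₁ cos δ + cos φ₁ sin δ cos θ)
   = arcsin(-0.21066·0.56422 + 0.97756·0.82562·0.16333) = 0.74267°
λ₂ = λ₁ + atan2(sin θ sin δ cos φ₁, cos δ − sin φ₁ sin φ₂) = -47.39134°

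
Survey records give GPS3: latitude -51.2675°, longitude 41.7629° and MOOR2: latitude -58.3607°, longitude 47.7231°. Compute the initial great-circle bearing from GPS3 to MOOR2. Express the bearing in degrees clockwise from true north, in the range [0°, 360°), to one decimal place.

156.6°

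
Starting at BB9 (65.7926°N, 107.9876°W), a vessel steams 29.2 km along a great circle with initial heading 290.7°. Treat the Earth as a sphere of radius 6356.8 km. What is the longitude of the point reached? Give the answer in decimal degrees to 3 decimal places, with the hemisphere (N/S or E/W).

108.590°W

δ = d/R = 29.2/6356.8 = 0.004594 rad
φ₂ = arcsin(sin φ₁ cos δ + cos φ₁ sin δ cos θ)
   = arcsin(0.91207·0.99999 + 0.41004·0.00459·0.35347) = 65.88445°
λ₂ = λ₁ + atan2(sin θ sin δ cos φ₁, cos δ − sin φ₁ sin φ₂) = -108.59018°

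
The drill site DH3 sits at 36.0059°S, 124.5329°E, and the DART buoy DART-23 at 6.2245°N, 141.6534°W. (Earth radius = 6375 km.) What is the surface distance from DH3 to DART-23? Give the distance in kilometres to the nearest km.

10763 km

Δφ = 42.2304°,  Δλ = 93.8137°
a = sin²(Δφ/2) + cos φ₁ cos φ₂ sin²(Δλ/2) = 0.558614
c = 2·arcsin(√a) = 1.688294 rad = 96.7321°
d = R·c = 6375 × 1.688294 = 10762.9 km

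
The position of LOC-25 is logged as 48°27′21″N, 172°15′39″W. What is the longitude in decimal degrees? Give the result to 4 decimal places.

172.2608°W

172° + 15′/60 + 39″/3600 = 172 + 0.25000 + 0.01083 = 172.2608°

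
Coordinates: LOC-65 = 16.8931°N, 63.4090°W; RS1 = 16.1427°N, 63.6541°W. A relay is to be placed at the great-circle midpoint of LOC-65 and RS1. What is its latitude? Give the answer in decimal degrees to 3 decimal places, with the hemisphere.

16.518°N

Bx = cos φ₂ cos Δλ = 0.960563,  By = cos φ₂ sin Δλ = -0.004109
φₘ = atan2(sin φ₁ + sin φ₂, √((cos φ₁ + Bx)² + By²)) = 16.51794°
λₘ = λ₁ + atan2(By, cos φ₁ + Bx) = -63.53179°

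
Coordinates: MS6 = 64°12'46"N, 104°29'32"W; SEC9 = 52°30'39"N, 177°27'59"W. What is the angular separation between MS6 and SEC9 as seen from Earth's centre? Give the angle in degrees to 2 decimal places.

MS6: φ = +64.21278°, λ = -104.49222°
SEC9: φ = +52.51083°, λ = -177.46639°
Δφ = -11.7019°,  Δλ = -72.9742°
a = sin²(Δφ/2) + cos φ₁ cos φ₂ sin²(Δλ/2) = 0.104012
c = 2·arcsin(√a) = 0.656759 rad = 37.6295°

37.63°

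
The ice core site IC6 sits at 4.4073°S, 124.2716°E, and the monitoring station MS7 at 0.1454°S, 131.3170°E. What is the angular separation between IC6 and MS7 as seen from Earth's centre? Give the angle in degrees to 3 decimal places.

8.228°

Δφ = 4.2619°,  Δλ = 7.0454°
a = sin²(Δφ/2) + cos φ₁ cos φ₂ sin²(Δλ/2) = 0.005147
c = 2·arcsin(√a) = 0.143606 rad = 8.2280°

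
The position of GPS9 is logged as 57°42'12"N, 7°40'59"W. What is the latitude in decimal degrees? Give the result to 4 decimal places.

57.7033°N

57° + 42′/60 + 12″/3600 = 57 + 0.70000 + 0.00333 = 57.7033°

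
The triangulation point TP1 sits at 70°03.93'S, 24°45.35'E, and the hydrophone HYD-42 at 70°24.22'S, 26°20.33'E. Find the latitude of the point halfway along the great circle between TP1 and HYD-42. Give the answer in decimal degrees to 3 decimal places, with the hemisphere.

TP1: φ = -70.06550°, λ = +24.75583°
HYD-42: φ = -70.40367°, λ = +26.33883°
Bx = cos φ₂ cos Δλ = 0.335263,  By = cos φ₂ sin Δλ = 0.009265
φₘ = atan2(sin φ₁ + sin φ₂, √((cos φ₁ + Bx)² + By²)) = -70.23632°
λₘ = λ₁ + atan2(By, cos φ₁ + Bx) = 25.54083°

70.236°S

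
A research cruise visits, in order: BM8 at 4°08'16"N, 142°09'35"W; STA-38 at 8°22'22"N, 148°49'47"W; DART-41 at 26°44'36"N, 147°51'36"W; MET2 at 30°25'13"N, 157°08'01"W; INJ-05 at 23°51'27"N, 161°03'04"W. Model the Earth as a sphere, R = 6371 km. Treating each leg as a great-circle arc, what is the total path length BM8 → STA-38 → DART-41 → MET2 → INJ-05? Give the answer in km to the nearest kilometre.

4739 km

BM8: φ = +4.13778°, λ = -142.15972°
STA-38: φ = +8.37278°, λ = -148.82972°
DART-41: φ = +26.74333°, λ = -147.86000°
MET2: φ = +30.42028°, λ = -157.13361°
INJ-05: φ = +23.85750°, λ = -161.05111°
BM8→STA-38: c = 0.137288 rad, d = 874.66 km
STA-38→DART-41: c = 0.321028 rad, d = 2045.27 km
DART-41→MET2: c = 0.155873 rad, d = 993.06 km
MET2→INJ-05: c = 0.129671 rad, d = 826.13 km
Total = 874.66 + 2045.27 + 993.06 + 826.13 = 4739.13 km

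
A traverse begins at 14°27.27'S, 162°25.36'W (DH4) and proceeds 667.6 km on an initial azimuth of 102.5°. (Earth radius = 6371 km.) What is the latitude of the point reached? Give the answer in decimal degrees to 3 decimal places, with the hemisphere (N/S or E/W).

DH4: φ = -14.45450°, λ = -162.42267°
δ = d/R = 667.6/6371 = 0.104787 rad
φ₂ = arcsin(sin φ₁ cos δ + cos φ₁ sin δ cos θ)
   = arcsin(-0.24961·0.99451 + 0.96835·0.10460·-0.21644) = -15.67402°
λ₂ = λ₁ + atan2(sin θ sin δ cos φ₁, cos δ − sin φ₁ sin φ₂) = -156.33441°

15.674°S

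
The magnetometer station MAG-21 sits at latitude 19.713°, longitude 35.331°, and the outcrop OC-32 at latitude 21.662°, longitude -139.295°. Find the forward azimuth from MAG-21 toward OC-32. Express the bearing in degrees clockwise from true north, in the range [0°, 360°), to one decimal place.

Δλ = -174.6260°
y = sin Δλ · cos φ₂ = -0.087042
x = cos φ₁ sin φ₂ − sin φ₁ cos φ₂ cos Δλ = 0.659607
θ = atan2(y, x) = -7.5174° → 352.4826° (mod 360°)

352.5°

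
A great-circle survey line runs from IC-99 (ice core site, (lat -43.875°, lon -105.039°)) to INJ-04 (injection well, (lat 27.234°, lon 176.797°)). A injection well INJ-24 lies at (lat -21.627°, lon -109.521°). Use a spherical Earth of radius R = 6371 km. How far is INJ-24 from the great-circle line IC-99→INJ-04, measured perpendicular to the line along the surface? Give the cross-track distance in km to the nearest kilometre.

δ₁₃ = central angle IC-99→INJ-24 = 0.393678 rad  (haversine)
θ₁₃ = bearing IC-99→INJ-24 = 349.083°,  θ₁₂ = bearing IC-99→INJ-04 = 297.669°
dₓₜ = R·arcsin(sin δ₁₃ · sin(θ₁₃ − θ₁₂)) = 6371·arcsin(0.38359·sin(51.414°)) = 1940.142 km
|dₓₜ| = 1940.142 km

1940 km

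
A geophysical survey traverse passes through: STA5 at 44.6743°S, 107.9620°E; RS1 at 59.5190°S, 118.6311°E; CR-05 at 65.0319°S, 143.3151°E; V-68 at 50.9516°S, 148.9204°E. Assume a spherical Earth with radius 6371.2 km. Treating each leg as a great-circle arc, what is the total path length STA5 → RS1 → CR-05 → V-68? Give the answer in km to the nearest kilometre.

STA5→RS1: c = 0.282405 rad, d = 1799.26 km
RS1→CR-05: c = 0.220403 rad, d = 1404.23 km
CR-05→V-68: c = 0.250921 rad, d = 1598.67 km
Total = 1799.26 + 1404.23 + 1598.67 = 4802.15 km

4802 km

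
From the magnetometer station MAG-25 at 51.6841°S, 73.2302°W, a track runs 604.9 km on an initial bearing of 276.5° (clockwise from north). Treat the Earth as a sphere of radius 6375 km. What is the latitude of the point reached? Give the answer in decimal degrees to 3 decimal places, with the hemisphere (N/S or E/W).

50.753°S

δ = d/R = 604.9/6375 = 0.094886 rad
φ₂ = arcsin(sin φ₁ cos δ + cos φ₁ sin δ cos θ)
   = arcsin(-0.78460·0.99550 + 0.62000·0.09474·0.11320) = -50.75296°
λ₂ = λ₁ + atan2(sin θ sin δ cos φ₁, cos δ − sin φ₁ sin φ₂) = -81.78707°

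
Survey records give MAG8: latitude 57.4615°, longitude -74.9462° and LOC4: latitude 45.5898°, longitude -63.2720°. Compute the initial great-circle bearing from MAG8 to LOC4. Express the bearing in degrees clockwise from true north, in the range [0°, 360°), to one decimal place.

143.8°

Δλ = 11.6742°
y = sin Δλ · cos φ₂ = 0.141600
x = cos φ₁ sin φ₂ − sin φ₁ cos φ₂ cos Δλ = -0.193517
θ = atan2(y, x) = 143.8064° → 143.8064° (mod 360°)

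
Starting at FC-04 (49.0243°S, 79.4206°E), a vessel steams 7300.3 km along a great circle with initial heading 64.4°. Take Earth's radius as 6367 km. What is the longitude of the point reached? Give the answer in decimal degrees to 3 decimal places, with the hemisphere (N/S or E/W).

134.810°E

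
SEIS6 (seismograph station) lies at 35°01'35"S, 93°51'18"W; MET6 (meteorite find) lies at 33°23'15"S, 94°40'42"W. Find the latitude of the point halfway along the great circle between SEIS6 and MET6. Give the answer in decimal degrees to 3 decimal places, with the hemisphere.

34.208°S

SEIS6: φ = -35.02639°, λ = -93.85500°
MET6: φ = -33.38750°, λ = -94.67833°
Bx = cos φ₂ cos Δλ = 0.834882,  By = cos φ₂ sin Δλ = -0.011998
φₘ = atan2(sin φ₁ + sin φ₂, √((cos φ₁ + Bx)² + By²)) = -34.20763°
λₘ = λ₁ + atan2(By, cos φ₁ + Bx) = -94.27067°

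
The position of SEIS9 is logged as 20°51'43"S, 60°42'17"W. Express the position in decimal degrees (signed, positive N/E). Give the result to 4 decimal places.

-20.8619°, -60.7047°

lat: 20.8619° S → -20.8619°
lon: 60.7047° W → -60.7047°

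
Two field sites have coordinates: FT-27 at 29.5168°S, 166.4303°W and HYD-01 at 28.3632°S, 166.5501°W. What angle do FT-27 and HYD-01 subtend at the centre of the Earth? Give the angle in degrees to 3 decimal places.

Δφ = 1.1536°,  Δλ = -0.1198°
a = sin²(Δφ/2) + cos φ₁ cos φ₂ sin²(Δλ/2) = 0.000102
c = 2·arcsin(√a) = 0.020217 rad = 1.1584°

1.158°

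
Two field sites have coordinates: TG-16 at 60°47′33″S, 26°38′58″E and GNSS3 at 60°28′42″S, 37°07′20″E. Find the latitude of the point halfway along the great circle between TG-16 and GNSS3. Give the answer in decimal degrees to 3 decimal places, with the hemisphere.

60.738°S

TG-16: φ = -60.79250°, λ = +26.64944°
GNSS3: φ = -60.47833°, λ = +37.12222°
Bx = cos φ₂ cos Δλ = 0.484544,  By = cos φ₂ sin Δλ = 0.089567
φₘ = atan2(sin φ₁ + sin φ₂, √((cos φ₁ + Bx)² + By²)) = -60.73771°
λₘ = λ₁ + atan2(By, cos φ₁ + Bx) = 31.91142°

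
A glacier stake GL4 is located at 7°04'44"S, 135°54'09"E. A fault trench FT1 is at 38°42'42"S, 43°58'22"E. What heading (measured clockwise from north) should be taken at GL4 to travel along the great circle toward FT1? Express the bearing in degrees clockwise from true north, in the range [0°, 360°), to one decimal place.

GL4: φ = -7.07889°, λ = +135.90250°
FT1: φ = -38.71167°, λ = +43.97278°
Δλ = -91.9297°
y = sin Δλ · cos φ₂ = -0.779861
x = cos φ₁ sin φ₂ − sin φ₁ cos φ₂ cos Δλ = -0.623872
θ = atan2(y, x) = -128.6591° → 231.3409° (mod 360°)

231.3°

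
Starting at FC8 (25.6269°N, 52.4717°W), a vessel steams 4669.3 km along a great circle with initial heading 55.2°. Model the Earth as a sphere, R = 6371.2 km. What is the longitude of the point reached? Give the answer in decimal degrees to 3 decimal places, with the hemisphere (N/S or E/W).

5.063°W

δ = d/R = 4669.3/6371.2 = 0.732876 rad
φ₂ = arcsin(sin φ₁ cos δ + cos φ₁ sin δ cos θ)
   = arcsin(0.43251·0.74325 + 0.90163·0.66901·0.57071) = 41.73742°
λ₂ = λ₁ + atan2(sin θ sin δ cos φ₁, cos δ − sin φ₁ sin φ₂) = -5.06276°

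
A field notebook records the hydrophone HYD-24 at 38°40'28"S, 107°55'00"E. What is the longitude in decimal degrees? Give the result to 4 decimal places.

107.9167°E

107° + 55′/60 + 0″/3600 = 107 + 0.91667 + 0.00000 = 107.9167°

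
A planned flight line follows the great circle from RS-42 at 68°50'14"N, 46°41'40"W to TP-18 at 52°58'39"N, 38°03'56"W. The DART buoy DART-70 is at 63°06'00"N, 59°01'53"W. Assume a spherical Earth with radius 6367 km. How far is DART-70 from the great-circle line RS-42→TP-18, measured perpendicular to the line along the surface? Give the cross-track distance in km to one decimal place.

769.0 km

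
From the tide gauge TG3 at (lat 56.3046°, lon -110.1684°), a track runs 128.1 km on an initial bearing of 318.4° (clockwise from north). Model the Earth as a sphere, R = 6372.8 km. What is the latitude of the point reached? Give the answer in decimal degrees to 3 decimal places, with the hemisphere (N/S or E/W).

57.158°N

δ = d/R = 128.1/6372.8 = 0.020101 rad
φ₂ = arcsin(sin φ₁ cos δ + cos φ₁ sin δ cos θ)
   = arcsin(0.83200·0.99980 + 0.55478·0.02010·0.74780) = 57.15799°
λ₂ = λ₁ + atan2(sin θ sin δ cos φ₁, cos δ − sin φ₁ sin φ₂) = -111.57839°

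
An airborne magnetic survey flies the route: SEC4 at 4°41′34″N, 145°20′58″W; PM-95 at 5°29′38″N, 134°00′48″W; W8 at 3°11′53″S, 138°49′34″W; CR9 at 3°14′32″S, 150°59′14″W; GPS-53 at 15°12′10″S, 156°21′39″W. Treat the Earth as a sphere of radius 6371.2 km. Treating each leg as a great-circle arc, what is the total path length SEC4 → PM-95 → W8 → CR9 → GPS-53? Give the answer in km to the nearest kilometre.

SEC4: φ = +4.69278°, λ = -145.34944°
PM-95: φ = +5.49389°, λ = -134.01333°
W8: φ = -3.19806°, λ = -138.82611°
CR9: φ = -3.24222°, λ = -150.98722°
GPS-53: φ = -15.20278°, λ = -156.36083°
SEC4→PM-95: c = 0.197562 rad, d = 1258.71 km
PM-95→W8: c = 0.173359 rad, d = 1104.50 km
W8→CR9: c = 0.211916 rad, d = 1350.16 km
CR9→GPS-53: c = 0.228283 rad, d = 1454.44 km
Total = 1258.71 + 1104.50 + 1350.16 + 1454.44 = 5167.81 km

5168 km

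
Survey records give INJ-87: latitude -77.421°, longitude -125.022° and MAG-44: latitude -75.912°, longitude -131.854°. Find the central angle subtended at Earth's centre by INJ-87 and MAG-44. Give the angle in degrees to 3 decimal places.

Δφ = 1.5090°,  Δλ = -6.8320°
a = sin²(Δφ/2) + cos φ₁ cos φ₂ sin²(Δλ/2) = 0.000362
c = 2·arcsin(√a) = 0.038034 rad = 2.1792°

2.179°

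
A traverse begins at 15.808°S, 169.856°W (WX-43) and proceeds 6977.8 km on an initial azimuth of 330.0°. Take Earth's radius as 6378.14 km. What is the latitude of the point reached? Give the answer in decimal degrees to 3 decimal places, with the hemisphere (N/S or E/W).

37.976°N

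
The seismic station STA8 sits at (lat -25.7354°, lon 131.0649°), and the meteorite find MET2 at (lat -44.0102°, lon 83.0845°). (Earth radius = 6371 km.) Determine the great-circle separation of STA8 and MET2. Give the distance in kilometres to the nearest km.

4744 km

Δφ = -18.2748°,  Δλ = -47.9804°
a = sin²(Δφ/2) + cos φ₁ cos φ₂ sin²(Δλ/2) = 0.132317
c = 2·arcsin(√a) = 0.744590 rad = 42.6619°
d = R·c = 6371 × 0.744590 = 4743.8 km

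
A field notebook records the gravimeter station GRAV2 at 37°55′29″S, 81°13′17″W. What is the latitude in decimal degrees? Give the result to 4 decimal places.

37.9247°S

37° + 55′/60 + 29″/3600 = 37 + 0.91667 + 0.00806 = 37.9247°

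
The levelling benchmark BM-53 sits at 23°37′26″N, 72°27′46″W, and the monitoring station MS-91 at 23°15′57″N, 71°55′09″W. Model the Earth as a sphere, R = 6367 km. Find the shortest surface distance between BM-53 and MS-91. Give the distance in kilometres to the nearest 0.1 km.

68.2 km

BM-53: φ = +23.62389°, λ = -72.46278°
MS-91: φ = +23.26583°, λ = -71.91917°
Δφ = -0.3581°,  Δλ = 0.5436°
a = sin²(Δφ/2) + cos φ₁ cos φ₂ sin²(Δλ/2) = 0.000029
c = 2·arcsin(√a) = 0.010715 rad = 0.6140°
d = R·c = 6367 × 0.010715 = 68.2 km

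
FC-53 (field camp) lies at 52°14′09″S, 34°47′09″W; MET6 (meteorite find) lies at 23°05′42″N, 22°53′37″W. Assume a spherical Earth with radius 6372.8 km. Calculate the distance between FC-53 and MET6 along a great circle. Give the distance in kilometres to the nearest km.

FC-53: φ = -52.23583°, λ = -34.78583°
MET6: φ = +23.09500°, λ = -22.89361°
Δφ = 75.3308°,  Δλ = 11.8922°
a = sin²(Δφ/2) + cos φ₁ cos φ₂ sin²(Δλ/2) = 0.379427
c = 2·arcsin(√a) = 1.327249 rad = 76.0458°
d = R·c = 6372.8 × 1.327249 = 8458.3 km

8458 km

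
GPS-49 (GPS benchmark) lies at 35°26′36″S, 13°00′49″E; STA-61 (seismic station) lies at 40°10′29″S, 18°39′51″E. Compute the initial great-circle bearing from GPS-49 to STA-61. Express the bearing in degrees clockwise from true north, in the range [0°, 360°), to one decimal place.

138.4°

GPS-49: φ = -35.44333°, λ = +13.01361°
STA-61: φ = -40.17472°, λ = +18.66417°
Δλ = 5.6506°
y = sin Δλ · cos φ₂ = 0.075232
x = cos φ₁ sin φ₂ − sin φ₁ cos φ₂ cos Δλ = -0.084638
θ = atan2(y, x) = 138.3669° → 138.3669° (mod 360°)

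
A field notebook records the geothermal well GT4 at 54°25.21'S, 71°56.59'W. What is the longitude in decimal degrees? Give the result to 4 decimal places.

71° + 56.59′/60 = 71 + 0.94317 = 71.9432°

71.9432°W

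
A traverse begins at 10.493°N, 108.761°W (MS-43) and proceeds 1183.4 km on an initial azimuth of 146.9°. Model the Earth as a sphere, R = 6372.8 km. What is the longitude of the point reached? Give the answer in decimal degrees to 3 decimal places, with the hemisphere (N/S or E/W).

102.972°W

δ = d/R = 1183.4/6372.8 = 0.185695 rad
φ₂ = arcsin(sin φ₁ cos δ + cos φ₁ sin δ cos θ)
   = arcsin(0.18212·0.98281 + 0.98328·0.18463·-0.83772) = 1.54161°
λ₂ = λ₁ + atan2(sin θ sin δ cos φ₁, cos δ − sin φ₁ sin φ₂) = -102.97211°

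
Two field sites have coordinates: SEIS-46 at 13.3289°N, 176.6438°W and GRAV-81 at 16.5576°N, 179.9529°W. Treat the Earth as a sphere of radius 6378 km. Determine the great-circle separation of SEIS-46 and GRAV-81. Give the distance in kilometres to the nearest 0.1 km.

Δφ = 3.2287°,  Δλ = -3.3091°
a = sin²(Δφ/2) + cos φ₁ cos φ₂ sin²(Δλ/2) = 0.001571
c = 2·arcsin(√a) = 0.079298 rad = 4.5435°
d = R·c = 6378 × 0.079298 = 505.8 km

505.8 km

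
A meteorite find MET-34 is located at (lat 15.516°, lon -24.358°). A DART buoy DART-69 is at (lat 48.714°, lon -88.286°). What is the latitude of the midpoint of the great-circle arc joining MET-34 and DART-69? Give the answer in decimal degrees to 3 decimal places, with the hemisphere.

36.310°N

Bx = cos φ₂ cos Δλ = 0.289990,  By = cos φ₂ sin Δλ = -0.592677
φₘ = atan2(sin φ₁ + sin φ₂, √((cos φ₁ + Bx)² + By²)) = 36.31015°
λₘ = λ₁ + atan2(By, cos φ₁ + Bx) = -49.66279°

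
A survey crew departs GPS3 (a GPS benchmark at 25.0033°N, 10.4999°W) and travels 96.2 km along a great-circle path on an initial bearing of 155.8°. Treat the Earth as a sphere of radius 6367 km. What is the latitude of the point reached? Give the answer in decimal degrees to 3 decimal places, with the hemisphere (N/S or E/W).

δ = d/R = 96.2/6367 = 0.015109 rad
φ₂ = arcsin(sin φ₁ cos δ + cos φ₁ sin δ cos θ)
   = arcsin(0.42267·0.99989 + 0.90628·0.01511·-0.91212) = 24.21318°
λ₂ = λ₁ + atan2(sin θ sin δ cos φ₁, cos δ − sin φ₁ sin φ₂) = -10.11081°

24.213°N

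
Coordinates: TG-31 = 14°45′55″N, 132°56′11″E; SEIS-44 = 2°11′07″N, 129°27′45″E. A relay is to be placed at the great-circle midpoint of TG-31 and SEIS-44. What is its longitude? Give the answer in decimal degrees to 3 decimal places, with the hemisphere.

TG-31: φ = +14.76528°, λ = +132.93639°
SEIS-44: φ = +2.18528°, λ = +129.46250°
Bx = cos φ₂ cos Δλ = 0.997437,  By = cos φ₂ sin Δλ = -0.060550
φₘ = atan2(sin φ₁ + sin φ₂, √((cos φ₁ + Bx)² + By²)) = 8.47912°
λₘ = λ₁ + atan2(By, cos φ₁ + Bx) = 131.17091°

131.171°E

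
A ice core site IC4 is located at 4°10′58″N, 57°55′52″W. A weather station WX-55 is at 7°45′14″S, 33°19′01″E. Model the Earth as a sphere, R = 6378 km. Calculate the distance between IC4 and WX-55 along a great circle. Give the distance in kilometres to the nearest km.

IC4: φ = +4.18278°, λ = -57.93111°
WX-55: φ = -7.75389°, λ = +33.31694°
Δφ = -11.9367°,  Δλ = 91.2481°
a = sin²(Δφ/2) + cos φ₁ cos φ₂ sin²(Δλ/2) = 0.515683
c = 2·arcsin(√a) = 1.602167 rad = 91.7974°
d = R·c = 6378 × 1.602167 = 10218.6 km

10219 km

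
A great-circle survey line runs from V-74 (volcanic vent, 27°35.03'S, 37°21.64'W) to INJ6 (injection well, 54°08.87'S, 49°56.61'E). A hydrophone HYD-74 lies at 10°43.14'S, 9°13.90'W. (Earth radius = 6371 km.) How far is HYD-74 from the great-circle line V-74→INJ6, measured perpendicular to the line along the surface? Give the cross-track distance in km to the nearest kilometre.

3391 km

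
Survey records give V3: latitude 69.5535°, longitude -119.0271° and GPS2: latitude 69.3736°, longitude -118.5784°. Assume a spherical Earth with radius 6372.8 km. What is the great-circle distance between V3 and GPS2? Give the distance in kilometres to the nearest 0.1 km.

26.6 km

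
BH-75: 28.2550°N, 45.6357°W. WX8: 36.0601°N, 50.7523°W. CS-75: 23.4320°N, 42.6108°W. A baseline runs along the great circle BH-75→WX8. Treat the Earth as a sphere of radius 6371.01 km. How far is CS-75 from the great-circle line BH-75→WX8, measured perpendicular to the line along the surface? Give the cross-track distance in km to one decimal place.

δ₁₃ = central angle BH-75→CS-75 = 0.096649 rad  (haversine)
θ₁₃ = bearing BH-75→CS-75 = 149.884°,  θ₁₂ = bearing BH-75→WX8 = 332.301°
dₓₜ = R·arcsin(sin δ₁₃ · sin(θ₁₃ − θ₁₂)) = 6371.01·arcsin(0.09650·sin(-182.417°)) = 25.927 km
|dₓₜ| = 25.927 km

25.9 km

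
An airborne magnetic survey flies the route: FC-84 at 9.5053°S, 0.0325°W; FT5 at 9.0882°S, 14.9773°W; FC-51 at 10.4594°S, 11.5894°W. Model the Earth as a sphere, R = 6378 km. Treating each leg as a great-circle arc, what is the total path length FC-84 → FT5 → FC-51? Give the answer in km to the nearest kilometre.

2044 km

FC-84→FT5: c = 0.257493 rad, d = 1642.29 km
FT5→FC-51: c = 0.062993 rad, d = 401.77 km
Total = 1642.29 + 401.77 = 2044.06 km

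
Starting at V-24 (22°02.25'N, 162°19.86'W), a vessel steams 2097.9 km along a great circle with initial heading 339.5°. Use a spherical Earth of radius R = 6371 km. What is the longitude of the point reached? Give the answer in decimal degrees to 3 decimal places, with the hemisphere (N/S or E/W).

170.768°W

V-24: φ = +22.03750°, λ = -162.33100°
δ = d/R = 2097.9/6371 = 0.329289 rad
φ₂ = arcsin(sin φ₁ cos δ + cos φ₁ sin δ cos θ)
   = arcsin(0.37521·0.94627 + 0.92694·0.32337·0.93667) = 39.48055°
λ₂ = λ₁ + atan2(sin θ sin δ cos φ₁, cos δ − sin φ₁ sin φ₂) = -170.76806°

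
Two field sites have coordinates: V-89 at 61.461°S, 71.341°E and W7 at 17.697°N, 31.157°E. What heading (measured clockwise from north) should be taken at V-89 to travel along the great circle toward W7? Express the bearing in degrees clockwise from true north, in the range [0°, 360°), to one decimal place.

Δλ = -40.1840°
y = sin Δλ · cos φ₂ = -0.614710
x = cos φ₁ sin φ₂ − sin φ₁ cos φ₂ cos Δλ = 0.784617
θ = atan2(y, x) = -38.0770° → 321.9230° (mod 360°)

321.9°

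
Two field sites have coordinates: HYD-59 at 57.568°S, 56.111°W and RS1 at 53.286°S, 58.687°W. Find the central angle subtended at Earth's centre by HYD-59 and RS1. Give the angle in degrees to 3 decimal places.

4.524°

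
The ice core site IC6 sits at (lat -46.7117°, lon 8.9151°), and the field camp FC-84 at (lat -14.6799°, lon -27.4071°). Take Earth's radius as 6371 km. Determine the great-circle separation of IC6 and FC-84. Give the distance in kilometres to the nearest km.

Δφ = 32.0318°,  Δλ = -36.3222°
a = sin²(Δφ/2) + cos φ₁ cos φ₂ sin²(Δλ/2) = 0.140562
c = 2·arcsin(√a) = 0.768612 rad = 44.0382°
d = R·c = 6371 × 0.768612 = 4896.8 km

4897 km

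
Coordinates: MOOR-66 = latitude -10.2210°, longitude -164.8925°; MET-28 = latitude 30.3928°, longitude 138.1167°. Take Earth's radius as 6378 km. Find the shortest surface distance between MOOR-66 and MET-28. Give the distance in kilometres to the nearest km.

7583 km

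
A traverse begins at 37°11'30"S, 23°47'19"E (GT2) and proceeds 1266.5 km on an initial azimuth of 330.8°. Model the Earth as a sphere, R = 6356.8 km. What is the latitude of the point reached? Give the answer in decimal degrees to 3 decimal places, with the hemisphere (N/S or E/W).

GT2: φ = -37.19167°, λ = +23.78861°
δ = d/R = 1266.5/6356.8 = 0.199235 rad
φ₂ = arcsin(sin φ₁ cos δ + cos φ₁ sin δ cos θ)
   = arcsin(-0.60448·0.98022 + 0.79662·0.19792·0.87292) = -27.05817°
λ₂ = λ₁ + atan2(sin θ sin δ cos φ₁, cos δ − sin φ₁ sin φ₂) = 17.56409°

27.058°S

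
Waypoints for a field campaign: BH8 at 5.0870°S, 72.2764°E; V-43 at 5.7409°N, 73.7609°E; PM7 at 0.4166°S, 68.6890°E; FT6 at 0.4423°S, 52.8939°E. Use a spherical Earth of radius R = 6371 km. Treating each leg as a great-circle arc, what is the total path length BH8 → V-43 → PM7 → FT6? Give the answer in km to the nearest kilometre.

3858 km

BH8→V-43: c = 0.190745 rad, d = 1215.24 km
V-43→PM7: c = 0.139144 rad, d = 886.49 km
PM7→FT6: c = 0.275669 rad, d = 1756.29 km
Total = 1215.24 + 886.49 + 1756.29 = 3858.01 km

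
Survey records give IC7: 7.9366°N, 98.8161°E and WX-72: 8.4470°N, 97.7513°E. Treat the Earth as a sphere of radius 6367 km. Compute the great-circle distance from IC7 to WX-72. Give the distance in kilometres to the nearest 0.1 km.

130.1 km

Δφ = 0.5104°,  Δλ = -1.0648°
a = sin²(Δφ/2) + cos φ₁ cos φ₂ sin²(Δλ/2) = 0.000104
c = 2·arcsin(√a) = 0.020438 rad = 1.1710°
d = R·c = 6367 × 0.020438 = 130.1 km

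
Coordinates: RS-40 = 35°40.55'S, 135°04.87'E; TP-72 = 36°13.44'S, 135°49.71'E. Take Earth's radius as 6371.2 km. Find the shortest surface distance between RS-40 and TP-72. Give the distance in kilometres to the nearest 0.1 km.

90.8 km

RS-40: φ = -35.67583°, λ = +135.08117°
TP-72: φ = -36.22400°, λ = +135.82850°
Δφ = -0.5482°,  Δλ = 0.7473°
a = sin²(Δφ/2) + cos φ₁ cos φ₂ sin²(Δλ/2) = 0.000051
c = 2·arcsin(√a) = 0.014249 rad = 0.8164°
d = R·c = 6371.2 × 0.014249 = 90.8 km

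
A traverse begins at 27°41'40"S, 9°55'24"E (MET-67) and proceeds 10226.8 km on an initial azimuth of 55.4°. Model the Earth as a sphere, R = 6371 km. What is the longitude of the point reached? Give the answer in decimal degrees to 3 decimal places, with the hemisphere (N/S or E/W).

84.091°E

MET-67: φ = -27.69444°, λ = +9.92333°
δ = d/R = 10226.8/6371 = 1.605211 rad
φ₂ = arcsin(sin φ₁ cos δ + cos φ₁ sin δ cos θ)
   = arcsin(-0.46476·-0.03441 + 0.88544·0.99941·0.56784) = 31.23065°
λ₂ = λ₁ + atan2(sin θ sin δ cos φ₁, cos δ − sin φ₁ sin φ₂) = 84.09108°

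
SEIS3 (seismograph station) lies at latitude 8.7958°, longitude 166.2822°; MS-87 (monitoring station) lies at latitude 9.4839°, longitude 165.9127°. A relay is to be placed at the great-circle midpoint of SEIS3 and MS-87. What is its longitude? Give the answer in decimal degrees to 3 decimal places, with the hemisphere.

166.098°E

Bx = cos φ₂ cos Δλ = 0.986311,  By = cos φ₂ sin Δλ = -0.006361
φₘ = atan2(sin φ₁ + sin φ₂, √((cos φ₁ + Bx)² + By²)) = 9.13990°
λₘ = λ₁ + atan2(By, cos φ₁ + Bx) = 166.09763°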